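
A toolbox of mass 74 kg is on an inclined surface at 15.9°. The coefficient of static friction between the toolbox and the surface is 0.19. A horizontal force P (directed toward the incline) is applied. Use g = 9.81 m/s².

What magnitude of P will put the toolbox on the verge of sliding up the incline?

P ≈ 364 N

At impending motion up the slope, friction acts down-slope at its limit: f = μ_s N.
Perpendicular to the incline: N = m g cos θ + P sin θ.
Along the incline: P cos θ = m g sin θ + μ_s N = m g sin θ + μ_s (m g cos θ + P sin θ).
Solving, P (cos θ − μ_s sin θ) = m g (sin θ + μ_s cos θ), so P = 74×9.81×(sin 15.9° + 0.19 cos 15.9°)/(cos 15.9° − 0.19 sin 15.9°) = 726×0.4567/0.9097 = 364 N.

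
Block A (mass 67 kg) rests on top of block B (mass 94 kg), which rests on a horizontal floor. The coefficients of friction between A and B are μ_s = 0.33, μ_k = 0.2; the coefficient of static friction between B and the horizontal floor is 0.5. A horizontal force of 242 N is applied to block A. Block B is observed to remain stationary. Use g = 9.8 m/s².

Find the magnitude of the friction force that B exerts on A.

Between the blocks, N₁ = m_A g = 656.6 N.
So the A–B interface can sustain at most μ_s N₁ = 216.7 N of static friction.
Since P = 242 N > 216.7 N, A slides on B; the A–B friction is kinetic: f₁ = μ_k N₁ = 0.2×656.6 = 131 N.
B experiences an equal 131 N forward from A (third law). B is in equilibrium, so the floor supplies f₂ = 131 N of static friction (limit μ_s(m_A+m_B)g = 788.9 N, not exceeded).

f ≈ 131 N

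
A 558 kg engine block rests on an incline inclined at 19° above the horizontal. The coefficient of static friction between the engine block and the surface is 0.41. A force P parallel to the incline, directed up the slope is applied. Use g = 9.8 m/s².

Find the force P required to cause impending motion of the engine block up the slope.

P ≈ 3900 N

At impending motion up the slope, friction acts down-slope at its limit: f = μ_s N.
P is parallel to the surface, so N = m g cos θ = 5170 N.
Along the incline: P = m g sin θ + μ_s N = 1780 + 0.41×5170 = 3900 N.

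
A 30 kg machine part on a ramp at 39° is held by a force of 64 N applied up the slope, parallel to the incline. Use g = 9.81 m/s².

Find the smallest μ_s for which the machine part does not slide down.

N = m g cos θ = 228.7 N.
Friction must make up the shortfall along the incline: f = m g sin θ − P = 185.2 − 64 = 121.2 N.
At the threshold f = μ_s N, so μ_s,min = 121.2/228.7 = 0.53.

μ_s,min ≈ 0.53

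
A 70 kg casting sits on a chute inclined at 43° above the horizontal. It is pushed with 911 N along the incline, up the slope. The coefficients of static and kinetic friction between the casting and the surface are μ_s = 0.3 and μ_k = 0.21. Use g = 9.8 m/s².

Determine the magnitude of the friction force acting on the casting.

f ≈ 105 N (down the incline)

Normal force: N = m g cos θ = 70 × 9.8 × cos 43° = 501.7 N.
For equilibrium along the incline the friction force must supply f = m g sin θ − P = 467.9 − 911 = -443.1 N (positive meaning up-slope).
Maximum static friction available: μ_s N = 0.3 × 501.7 = 150.5 N.
Since |-443.1| > 150.5 N, static friction cannot hold it; the casting slides up the incline and kinetic friction applies: f = μ_k N = 0.21 × 501.7 = 105 N.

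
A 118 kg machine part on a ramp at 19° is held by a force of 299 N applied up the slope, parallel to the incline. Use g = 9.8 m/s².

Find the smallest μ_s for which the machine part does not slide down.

N = m g cos θ = 1093 N.
Friction must make up the shortfall along the incline: f = m g sin θ − P = 376.5 − 299 = 77.49 N.
At the threshold f = μ_s N, so μ_s,min = 77.49/1093 = 0.0709.

μ_s,min ≈ 0.0709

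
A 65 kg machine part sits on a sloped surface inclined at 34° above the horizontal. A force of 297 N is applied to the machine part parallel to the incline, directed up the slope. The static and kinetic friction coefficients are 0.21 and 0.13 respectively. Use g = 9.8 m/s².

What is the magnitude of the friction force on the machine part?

The normal reaction is N = m g cos θ = 528.1 N.
The friction needed for equilibrium is m g sin θ − P = 356.2 − 297 = 59.21 N, measured positive up-slope.
Maximum static friction available: μ_s N = 0.21 × 528.1 = 110.9 N.
Since |59.21| ≤ 110.9 N, static friction is sufficient; f equals the required value, not μ_s N.

f ≈ 59.2 N (up the incline)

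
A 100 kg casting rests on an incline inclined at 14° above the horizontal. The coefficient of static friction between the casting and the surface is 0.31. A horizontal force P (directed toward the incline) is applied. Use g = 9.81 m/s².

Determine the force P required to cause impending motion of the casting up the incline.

P ≈ 595 N

At impending motion up the slope, friction acts down-slope at its limit: f = μ_s N.
Perpendicular to the incline: N = m g cos θ + P sin θ.
Along the incline: P cos θ = m g sin θ + μ_s N = m g sin θ + μ_s (m g cos θ + P sin θ).
Solving, P (cos θ − μ_s sin θ) = m g (sin θ + μ_s cos θ), so P = 100×9.81×(sin 14° + 0.31 cos 14°)/(cos 14° − 0.31 sin 14°) = 981×0.5427/0.8953 = 595 N.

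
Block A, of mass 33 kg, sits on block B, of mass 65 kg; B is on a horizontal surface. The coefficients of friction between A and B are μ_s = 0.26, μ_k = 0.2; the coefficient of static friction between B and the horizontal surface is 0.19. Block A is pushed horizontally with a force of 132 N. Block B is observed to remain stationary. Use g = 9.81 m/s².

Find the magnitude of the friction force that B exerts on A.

Normal force at the A–B interface: N₁ = m_A g = 323.7 N.
So the A–B interface can sustain at most μ_s N₁ = 84.17 N of static friction.
P = 132 N exceeds that limit, so A slips over B and the interface friction becomes kinetic: f₁ = μ_k N₁ = 0.2×323.7 = 64.7 N.
B experiences an equal 64.7 N forward from A (third law). B is in equilibrium, so the floor supplies f₂ = 64.7 N of static friction (limit μ_s(m_A+m_B)g = 182.7 N, not exceeded).

f ≈ 64.7 N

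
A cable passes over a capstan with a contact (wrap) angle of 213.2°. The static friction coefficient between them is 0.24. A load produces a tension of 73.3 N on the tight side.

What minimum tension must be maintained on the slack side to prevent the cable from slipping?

T_min ≈ 30 N

Capstan equation at impending slip: T_tight/T_slack = e^{μβ}.
β = 213.2° = 3.721 rad; e^{μβ} = e^{0.24×3.721} = 2.443.
T_slack = T_tight / e^{μβ} = 73.3 / 2.443 = 30 N.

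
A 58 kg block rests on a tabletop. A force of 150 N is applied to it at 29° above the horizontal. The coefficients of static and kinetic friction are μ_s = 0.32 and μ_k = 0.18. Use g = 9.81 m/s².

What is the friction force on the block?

f ≈ 131 N

The vertical component of P reduces the normal force: N = m g − P sin α = 569 − 72.72 = 496.3 N.
For equilibrium, f = P cos α = 150×cos 29° = 131.2 N.
μ_s N = 0.32 × 496.3 = 158.8 N.
Since 131.2 N does not exceed the limit, the block stays at rest and f = 131 N.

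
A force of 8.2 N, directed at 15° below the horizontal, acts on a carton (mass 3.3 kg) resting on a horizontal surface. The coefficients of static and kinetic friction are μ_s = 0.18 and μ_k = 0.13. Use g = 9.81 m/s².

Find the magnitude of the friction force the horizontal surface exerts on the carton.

N = m g + P sin α = 32.37 + 8.2×sin 15° = 34.5 N.
For equilibrium, f = P cos α = 8.2×cos 15° = 7.921 N.
The static-friction limit is μ_s N = 6.209 N.
The required friction exceeds μ_s N, so the carton moves and f = μ_k N = 4.48 N.

f ≈ 4.48 N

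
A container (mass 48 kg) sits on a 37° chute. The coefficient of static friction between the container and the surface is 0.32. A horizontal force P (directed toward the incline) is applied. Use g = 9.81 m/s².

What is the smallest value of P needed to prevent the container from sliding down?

P_min ≈ 164 N

The container tends to slide down (tan θ > μ_s), so at the point of impending slip friction acts up-slope at its limit: f = μ_s N.
Perpendicular to the incline: N = m g cos θ + P sin θ.
Along the incline: P cos θ + μ_s N = m g sin θ, i.e. P cos θ + μ_s (m g cos θ + P sin θ) = m g sin θ.
Solving, P (cos θ + μ_s sin θ) = m g (sin θ − μ_s cos θ), so P = 471×0.3463/0.9912 = 164 N.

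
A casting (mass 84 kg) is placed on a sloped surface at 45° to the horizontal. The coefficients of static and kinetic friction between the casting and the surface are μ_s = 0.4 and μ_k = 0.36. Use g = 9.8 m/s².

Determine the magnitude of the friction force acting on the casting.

Normal force: N = m g cos θ = 84 × 9.8 × cos 45° = 582.1 N.
For equilibrium along the incline, friction must balance the weight component: f = m g sin θ = 582.1 N up the slope.
The static-friction ceiling is μ_s N = 0.4 × 582.1 = 232.8 N.
|582.1| exceeds 232.8 N, so the casting slips down-slope; friction is kinetic, f = μ_k N = 0.36×582.1 = 210 N.

f ≈ 210 N (up the incline)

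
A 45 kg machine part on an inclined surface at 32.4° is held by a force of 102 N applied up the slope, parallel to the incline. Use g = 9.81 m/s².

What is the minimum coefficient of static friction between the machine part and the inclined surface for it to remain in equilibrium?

N = m g cos θ = 372.7 N.
Friction must make up the shortfall along the incline: f = m g sin θ − P = 236.5 − 102 = 134.5 N.
At the threshold f = μ_s N, so μ_s,min = 134.5/372.7 = 0.361.

μ_s,min ≈ 0.361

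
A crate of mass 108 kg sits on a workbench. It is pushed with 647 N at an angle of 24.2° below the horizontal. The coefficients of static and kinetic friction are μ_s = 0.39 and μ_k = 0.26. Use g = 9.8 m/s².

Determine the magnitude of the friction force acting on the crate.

f ≈ 344 N

The vertical component of P adds to the normal force: N = m g + P sin α = 1058 + 265.2 = 1324 N.
Horizontally, friction must balance P cos α = 590.1 N.
The static-friction limit is μ_s N = 516.2 N.
590.1 > 516.2 N → the crate slides; f = μ_k N = 0.26×1324 = 344 N.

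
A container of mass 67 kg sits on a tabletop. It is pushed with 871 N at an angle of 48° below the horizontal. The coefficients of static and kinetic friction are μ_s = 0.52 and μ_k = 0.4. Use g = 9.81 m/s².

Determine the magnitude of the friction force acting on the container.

f ≈ 583 N

N = m g + P sin α = 657.3 + 871×sin 48° = 1305 N.
For equilibrium, f = P cos α = 871×cos 48° = 582.8 N.
The static-friction limit is μ_s N = 678.4 N.
Since 582.8 N does not exceed the limit, the container stays at rest and f = 583 N.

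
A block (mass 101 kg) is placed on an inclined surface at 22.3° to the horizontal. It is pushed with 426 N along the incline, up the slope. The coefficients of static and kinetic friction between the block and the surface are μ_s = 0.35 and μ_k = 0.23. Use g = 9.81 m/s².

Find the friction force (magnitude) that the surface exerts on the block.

The normal reaction is N = m g cos θ = 916.7 N.
Parallel to the incline, ΣF = 0 gives f = m g sin θ − P = 376 − 426 = -50.03 N (up-slope positive).
Maximum static friction available: μ_s N = 0.35 × 916.7 = 320.8 N.
Since |-50.03| ≤ 320.8 N, no slip — friction simply equals what equilibrium demands.

f ≈ 50 N (down the incline)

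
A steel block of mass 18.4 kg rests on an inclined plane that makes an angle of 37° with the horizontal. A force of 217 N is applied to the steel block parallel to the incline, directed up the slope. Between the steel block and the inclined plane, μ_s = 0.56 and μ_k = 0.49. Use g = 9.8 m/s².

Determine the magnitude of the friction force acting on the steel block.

The normal reaction is N = m g cos θ = 144 N.
The friction needed for equilibrium is m g sin θ − P = 108.5 − 217 = -108.5 N, measured positive up-slope.
Maximum static friction available: μ_s N = 0.56 × 144 = 80.65 N.
Since |-108.5| > 80.65 N, static friction cannot hold it; the steel block slides up the incline and kinetic friction applies: f = μ_k N = 0.49 × 144 = 70.6 N.

f ≈ 70.6 N (down the incline)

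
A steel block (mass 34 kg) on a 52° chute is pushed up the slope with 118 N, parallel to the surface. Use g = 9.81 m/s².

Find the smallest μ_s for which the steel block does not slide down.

N = m g cos θ = 205.3 N.
Friction must make up the shortfall along the incline: f = m g sin θ − P = 262.8 − 118 = 144.8 N.
At the threshold f = μ_s N, so μ_s,min = 144.8/205.3 = 0.705.

μ_s,min ≈ 0.705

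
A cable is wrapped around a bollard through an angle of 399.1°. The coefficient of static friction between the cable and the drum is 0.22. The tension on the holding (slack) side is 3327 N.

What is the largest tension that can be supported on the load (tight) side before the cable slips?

T_max ≈ 15400 N

At impending slip the capstan equation gives T₂/T₁ = e^{μβ} with β in radians.
β = 399.1° × π/180 = 6.966 rad.
e^{μβ} = e^{0.22×6.966} = 4.629.
T₂ = T₁ · e^{μβ} = 3327 × 4.629 = 15400 N.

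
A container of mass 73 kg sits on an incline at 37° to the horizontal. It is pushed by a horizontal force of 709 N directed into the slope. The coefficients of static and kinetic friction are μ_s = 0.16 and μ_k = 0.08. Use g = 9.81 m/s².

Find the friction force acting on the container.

The horizontal push has a component P sin θ into the surface, so N = m g cos θ + P sin θ = 571.9 + 426.7 = 998.6 N.
Parallel to the incline: P cos θ − m g sin θ = 566.2 − 431 = 135.3 N; the friction needed to balance this is 135.3 N acting down the slope.
The limit of static friction is μ_s N = 159.8 N.
|f_req| = 135.3 ≤ 159.8 N → the container is in equilibrium; friction equals the required value.

f ≈ 135 N (down the incline)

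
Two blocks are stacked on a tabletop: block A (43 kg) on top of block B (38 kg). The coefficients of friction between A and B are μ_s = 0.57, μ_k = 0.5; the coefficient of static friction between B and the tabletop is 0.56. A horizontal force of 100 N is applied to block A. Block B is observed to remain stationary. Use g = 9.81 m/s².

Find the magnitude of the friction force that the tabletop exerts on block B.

f ≈ 100 N

The normal force B exerts on A is simply A's weight, N₁ = 421.8 N.
So the A–B interface can sustain at most μ_s N₁ = 240.4 N of static friction.
P = 100 N is within that limit, so A and B move together (both at rest); the A–B friction is simply f₁ = P = 100 N.
By Newton's third law B feels 100 N forward from A. With B stationary, the floor's static friction on B balances it: f₂ = 100 N (well within μ_s(m_A+m_B)g = 445 N).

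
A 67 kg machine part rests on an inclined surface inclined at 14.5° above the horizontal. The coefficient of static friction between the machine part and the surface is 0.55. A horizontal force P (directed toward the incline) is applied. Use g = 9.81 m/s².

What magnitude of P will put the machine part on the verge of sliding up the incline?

P ≈ 620 N

At impending motion up the slope, friction acts down-slope at its limit: f = μ_s N.
Perpendicular to the incline: N = m g cos θ + P sin θ.
Along the incline: P cos θ = m g sin θ + μ_s N = m g sin θ + μ_s (m g cos θ + P sin θ).
Solving, P (cos θ − μ_s sin θ) = m g (sin θ + μ_s cos θ), so P = 67×9.81×(sin 14.5° + 0.55 cos 14.5°)/(cos 14.5° − 0.55 sin 14.5°) = 657×0.7829/0.8304 = 620 N.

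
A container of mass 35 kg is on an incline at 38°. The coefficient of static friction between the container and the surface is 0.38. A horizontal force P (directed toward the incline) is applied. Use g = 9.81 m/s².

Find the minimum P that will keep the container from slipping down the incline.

The container tends to slide down (tan θ > μ_s), so at the point of impending slip friction acts up-slope at its limit: f = μ_s N.
Perpendicular to the incline: N = m g cos θ + P sin θ.
Along the incline: P cos θ + μ_s N = m g sin θ, i.e. P cos θ + μ_s (m g cos θ + P sin θ) = m g sin θ.
Solving, P (cos θ + μ_s sin θ) = m g (sin θ − μ_s cos θ), so P = 343×0.3162/1.022 = 106 N.

P_min ≈ 106 N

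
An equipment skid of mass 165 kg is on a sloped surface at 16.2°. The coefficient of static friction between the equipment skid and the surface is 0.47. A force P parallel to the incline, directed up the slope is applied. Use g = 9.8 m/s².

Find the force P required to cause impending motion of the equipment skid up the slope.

P ≈ 1180 N

At impending motion up the slope, friction acts down-slope at its limit: f = μ_s N.
P is parallel to the surface, so N = m g cos θ = 1550 N.
Along the incline: P = m g sin θ + μ_s N = 451 + 0.47×1550 = 1180 N.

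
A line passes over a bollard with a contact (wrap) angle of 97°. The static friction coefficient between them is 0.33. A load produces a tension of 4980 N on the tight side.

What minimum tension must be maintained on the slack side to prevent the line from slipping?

T_min ≈ 2850 N

Capstan equation at impending slip: T_tight/T_slack = e^{μβ}.
β = 97° = 1.693 rad; e^{μβ} = e^{0.33×1.693} = 1.748.
T_slack = T_tight / e^{μβ} = 4980 / 1.748 = 2850 N.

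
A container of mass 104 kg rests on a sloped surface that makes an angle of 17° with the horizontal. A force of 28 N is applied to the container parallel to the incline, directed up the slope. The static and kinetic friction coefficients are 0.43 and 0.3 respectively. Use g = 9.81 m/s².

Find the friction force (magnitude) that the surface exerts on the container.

Perpendicular to the surface, N = m g cos θ = 104·9.81·cos 17° = 975.7 N.
For equilibrium along the incline the friction force must supply f = m g sin θ − P = 298.3 − 28 = 270.3 N (positive meaning up-slope).
The static-friction ceiling is μ_s N = 0.43 × 975.7 = 419.5 N.
Since |270.3| ≤ 419.5 N, no slip — friction simply equals what equilibrium demands.

f ≈ 270 N (up the incline)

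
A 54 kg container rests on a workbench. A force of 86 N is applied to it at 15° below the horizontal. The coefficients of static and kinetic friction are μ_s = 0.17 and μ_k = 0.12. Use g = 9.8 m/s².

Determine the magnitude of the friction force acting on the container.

f ≈ 83.1 N

Vertical equilibrium gives N = m g + P sin α = 551.5 N.
For equilibrium, f = P cos α = 86×cos 15° = 83.07 N.
The static-friction limit is μ_s N = 93.75 N.
Since 83.07 N does not exceed the limit, the container stays at rest and f = 83.1 N.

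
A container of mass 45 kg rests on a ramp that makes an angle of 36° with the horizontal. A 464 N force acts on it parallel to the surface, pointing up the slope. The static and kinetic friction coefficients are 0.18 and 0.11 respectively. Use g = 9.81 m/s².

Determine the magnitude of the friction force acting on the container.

f ≈ 39.3 N (down the incline)

Perpendicular to the surface, N = m g cos θ = 45·9.81·cos 36° = 357.1 N.
Parallel to the incline, ΣF = 0 gives f = m g sin θ − P = 259.5 − 464 = -204.5 N (up-slope positive).
Maximum static friction available: μ_s N = 0.18 × 357.1 = 64.29 N.
Since |-204.5| > 64.29 N, static friction cannot hold it; the container slides up the incline and kinetic friction applies: f = μ_k N = 0.11 × 357.1 = 39.3 N.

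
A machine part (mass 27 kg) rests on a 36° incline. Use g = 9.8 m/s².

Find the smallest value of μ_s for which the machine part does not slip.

At the slip threshold m g sin θ = μ_s m g cos θ, so μ_s,min = tan θ.
μ_s,min = tan 36° = 0.727.

μ_s,min ≈ 0.727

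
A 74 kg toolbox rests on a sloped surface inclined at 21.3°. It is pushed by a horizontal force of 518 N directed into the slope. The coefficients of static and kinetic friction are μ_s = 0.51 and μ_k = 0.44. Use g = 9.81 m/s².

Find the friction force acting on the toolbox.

f ≈ 219 N (down the incline)

The horizontal push has a component P sin θ into the surface, so N = m g cos θ + P sin θ = 676.4 + 188.2 = 864.5 N.
Along the incline, the net driving force (taking up-slope positive) is P cos θ − m g sin θ = 482.6 − 263.7 = 218.9 N, so equilibrium requires friction f = -218.9 N (down-slope).
Maximum static friction: μ_s N = 0.51 × 864.5 = 440.9 N.
|f_req| = 218.9 ≤ 440.9 N → the toolbox is in equilibrium; friction equals the required value.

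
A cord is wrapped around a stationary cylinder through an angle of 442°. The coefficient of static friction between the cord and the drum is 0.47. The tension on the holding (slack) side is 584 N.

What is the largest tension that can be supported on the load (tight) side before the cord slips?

T_max ≈ 21900 N

At impending slip the capstan equation gives T₂/T₁ = e^{μβ} with β in radians.
β = 442° × π/180 = 7.714 rad.
e^{μβ} = e^{0.47×7.714} = 37.55.
T₂ = T₁ · e^{μβ} = 584 × 37.55 = 21900 N.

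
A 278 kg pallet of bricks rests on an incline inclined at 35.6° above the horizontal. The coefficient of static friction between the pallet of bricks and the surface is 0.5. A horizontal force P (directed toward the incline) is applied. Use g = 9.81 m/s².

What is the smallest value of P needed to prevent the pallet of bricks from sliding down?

P_min ≈ 434 N

The pallet of bricks tends to slide down (tan θ > μ_s), so at the point of impending slip friction acts up-slope at its limit: f = μ_s N.
Perpendicular to the incline: N = m g cos θ + P sin θ.
Along the incline: P cos θ + μ_s N = m g sin θ, i.e. P cos θ + μ_s (m g cos θ + P sin θ) = m g sin θ.
Solving, P (cos θ + μ_s sin θ) = m g (sin θ − μ_s cos θ), so P = 2730×0.1756/1.104 = 434 N.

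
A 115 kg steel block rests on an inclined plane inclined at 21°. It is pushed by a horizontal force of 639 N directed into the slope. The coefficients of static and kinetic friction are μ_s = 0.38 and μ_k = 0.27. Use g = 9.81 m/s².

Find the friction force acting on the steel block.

The horizontal push has a component P sin θ into the surface, so N = m g cos θ + P sin θ = 1053 + 229 = 1282 N.
Parallel to the incline: P cos θ − m g sin θ = 596.6 − 404.3 = 192.3 N; the friction needed to balance this is 192.3 N acting down the slope.
The limit of static friction is μ_s N = 487.2 N.
Since 192.3 N is within the 487.2 N limit, the steel block stays put and friction is exactly 192 N.

f ≈ 192 N (down the incline)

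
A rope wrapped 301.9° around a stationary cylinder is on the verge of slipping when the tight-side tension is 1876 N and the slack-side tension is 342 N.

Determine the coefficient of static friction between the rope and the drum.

T₂/T₁ = e^{μβ} → μ = ln(T₂/T₁)/β.
β = 301.9° = 5.269 rad.
μ = ln(1876/342)/5.269 = ln(5.485)/5.269 = 0.323.

μ ≈ 0.323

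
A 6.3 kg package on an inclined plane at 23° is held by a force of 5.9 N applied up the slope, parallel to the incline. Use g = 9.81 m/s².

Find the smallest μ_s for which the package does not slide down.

N = m g cos θ = 56.89 N.
Friction must make up the shortfall along the incline: f = m g sin θ − P = 24.15 − 5.9 = 18.25 N.
At the threshold f = μ_s N, so μ_s,min = 18.25/56.89 = 0.321.

μ_s,min ≈ 0.321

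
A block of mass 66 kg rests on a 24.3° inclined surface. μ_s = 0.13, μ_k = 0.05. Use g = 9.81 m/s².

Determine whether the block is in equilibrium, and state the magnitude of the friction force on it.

N = m g cos θ = 590 N.
Down-slope weight component: m g sin θ = 266 N.
μ_s N = 76.7 N.
266 > 76.7 N, so it slides; kinetic friction f = μ_k N = 0.05×590 = 29.5 N.

f ≈ 29.5 N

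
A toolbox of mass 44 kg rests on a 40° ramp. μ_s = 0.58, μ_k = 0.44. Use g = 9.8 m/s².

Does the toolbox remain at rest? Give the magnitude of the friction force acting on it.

N = m g cos θ = 330 N.
Down-slope weight component: m g sin θ = 277 N.
μ_s N = 192 N.
277 > 192 N, so it slides; kinetic friction f = μ_k N = 0.44×330 = 145 N.

f ≈ 145 N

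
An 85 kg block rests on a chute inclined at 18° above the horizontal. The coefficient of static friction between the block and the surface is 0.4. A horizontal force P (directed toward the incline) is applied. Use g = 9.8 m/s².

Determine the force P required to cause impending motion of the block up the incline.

P ≈ 694 N

At impending motion up the slope, friction acts down-slope at its limit: f = μ_s N.
Perpendicular to the incline: N = m g cos θ + P sin θ.
Along the incline: P cos θ = m g sin θ + μ_s N = m g sin θ + μ_s (m g cos θ + P sin θ).
Solving, P (cos θ − μ_s sin θ) = m g (sin θ + μ_s cos θ), so P = 85×9.8×(sin 18° + 0.4 cos 18°)/(cos 18° − 0.4 sin 18°) = 833×0.6894/0.8274 = 694 N.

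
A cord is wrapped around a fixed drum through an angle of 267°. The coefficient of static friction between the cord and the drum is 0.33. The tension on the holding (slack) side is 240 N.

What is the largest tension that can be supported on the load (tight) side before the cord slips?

T_max ≈ 1120 N

At impending slip the capstan equation gives T₂/T₁ = e^{μβ} with β in radians.
β = 267° × π/180 = 4.66 rad.
e^{μβ} = e^{0.33×4.66} = 4.654.
T₂ = T₁ · e^{μβ} = 240 × 4.654 = 1120 N.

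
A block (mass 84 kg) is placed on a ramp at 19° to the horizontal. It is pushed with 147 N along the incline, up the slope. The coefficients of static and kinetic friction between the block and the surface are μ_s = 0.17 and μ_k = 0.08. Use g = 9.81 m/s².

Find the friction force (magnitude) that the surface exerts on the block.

The normal reaction is N = m g cos θ = 779.1 N.
For equilibrium along the incline the friction force must supply f = m g sin θ − P = 268.3 − 147 = 121.3 N (positive meaning up-slope).
The static-friction ceiling is μ_s N = 0.17 × 779.1 = 132.5 N.
Since |121.3| ≤ 132.5 N, the block remains in static equilibrium and friction takes exactly the required value.

f ≈ 121 N (up the incline)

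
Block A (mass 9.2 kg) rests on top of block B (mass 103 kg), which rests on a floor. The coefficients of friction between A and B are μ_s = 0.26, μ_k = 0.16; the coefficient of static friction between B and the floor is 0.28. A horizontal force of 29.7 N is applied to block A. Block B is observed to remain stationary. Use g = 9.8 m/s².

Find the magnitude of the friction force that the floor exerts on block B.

Normal force at the A–B interface: N₁ = m_A g = 90.16 N.
Maximum static friction on A from B: μ_s N₁ = 0.26×90.16 = 23.44 N.
Since P = 29.7 N > 23.44 N, A slides on B; the A–B friction is kinetic: f₁ = μ_k N₁ = 0.16×90.16 = 14.4 N.
B experiences an equal 14.4 N forward from A (third law). B is in equilibrium, so the floor supplies f₂ = 14.4 N of static friction (limit μ_s(m_A+m_B)g = 307.9 N, not exceeded).

f ≈ 14.4 N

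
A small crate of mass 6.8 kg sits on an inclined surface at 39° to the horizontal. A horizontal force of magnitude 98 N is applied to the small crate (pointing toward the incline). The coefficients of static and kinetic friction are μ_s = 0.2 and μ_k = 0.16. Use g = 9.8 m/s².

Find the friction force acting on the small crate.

f ≈ 18.2 N (down the incline)

Normal direction: N = m g cos θ + P sin θ = 113.5 N.
Along the incline, the net driving force (taking up-slope positive) is P cos θ − m g sin θ = 76.16 − 41.94 = 34.22 N, so equilibrium requires friction f = -34.22 N (down-slope).
Maximum static friction: μ_s N = 0.2 × 113.5 = 22.69 N.
The required 34.22 N exceeds the static limit, so the small crate slides up-slope and f = μ_k N = 0.16×113.5 = 18.2 N.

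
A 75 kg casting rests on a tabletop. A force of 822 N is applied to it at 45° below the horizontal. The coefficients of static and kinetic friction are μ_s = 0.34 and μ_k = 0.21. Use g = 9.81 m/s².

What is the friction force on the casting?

The vertical component of P adds to the normal force: N = m g + P sin α = 735.8 + 581.2 = 1317 N.
For equilibrium, f = P cos α = 822×cos 45° = 581.2 N.
μ_s N = 0.34 × 1317 = 447.8 N.
581.2 > 447.8 N → the casting slides; f = μ_k N = 0.21×1317 = 277 N.

f ≈ 277 N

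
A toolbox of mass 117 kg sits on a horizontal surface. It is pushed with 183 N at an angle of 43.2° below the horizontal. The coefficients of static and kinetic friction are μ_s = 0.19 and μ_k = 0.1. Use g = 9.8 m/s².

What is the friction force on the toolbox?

f ≈ 133 N

Vertical equilibrium gives N = m g + P sin α = 1272 N.
Horizontally, friction must balance P cos α = 133.4 N.
μ_s N = 0.19 × 1272 = 241.7 N.
133.4 ≤ 241.7 N → static; friction equals the required 133 N.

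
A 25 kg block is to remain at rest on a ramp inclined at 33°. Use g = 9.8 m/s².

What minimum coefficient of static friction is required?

μ_s,min ≈ 0.649

At the slip threshold m g sin θ = μ_s m g cos θ, so μ_s,min = tan θ.
μ_s,min = tan 33° = 0.649.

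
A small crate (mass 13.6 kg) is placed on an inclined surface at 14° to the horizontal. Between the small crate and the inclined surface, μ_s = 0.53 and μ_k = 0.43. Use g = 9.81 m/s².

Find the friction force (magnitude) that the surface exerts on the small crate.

The normal reaction is N = m g cos θ = 129.5 N.
For equilibrium along the incline, friction must balance the weight component: f = m g sin θ = 32.28 N up the slope.
The static-friction ceiling is μ_s N = 0.53 × 129.5 = 68.61 N.
Since |32.28| ≤ 68.61 N, static friction is sufficient; f equals the required value, not μ_s N.

f ≈ 32.3 N (up the incline)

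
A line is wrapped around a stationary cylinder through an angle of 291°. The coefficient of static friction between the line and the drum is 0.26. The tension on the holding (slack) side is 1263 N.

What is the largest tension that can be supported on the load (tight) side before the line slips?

At impending slip the capstan equation gives T₂/T₁ = e^{μβ} with β in radians.
β = 291° × π/180 = 5.079 rad.
e^{μβ} = e^{0.26×5.079} = 3.745.
T₂ = T₁ · e^{μβ} = 1263 × 3.745 = 4730 N.

T_max ≈ 4730 N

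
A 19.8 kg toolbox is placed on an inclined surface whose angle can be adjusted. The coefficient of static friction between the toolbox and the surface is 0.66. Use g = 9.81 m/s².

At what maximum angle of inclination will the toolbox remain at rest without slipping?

At the slip threshold, m g sin θ = μ_s · m g cos θ, so tan θ = μ_s.
θ_max = arctan(0.66) = 33.4°.

θ_max ≈ 33.4°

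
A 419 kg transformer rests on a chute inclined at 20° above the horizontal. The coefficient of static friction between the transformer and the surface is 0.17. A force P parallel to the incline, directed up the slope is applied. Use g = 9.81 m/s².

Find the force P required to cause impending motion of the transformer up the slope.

P ≈ 2060 N

At impending motion up the slope, friction acts down-slope at its limit: f = μ_s N.
P is parallel to the surface, so N = m g cos θ = 3860 N.
Along the incline: P = m g sin θ + μ_s N = 1410 + 0.17×3860 = 2060 N.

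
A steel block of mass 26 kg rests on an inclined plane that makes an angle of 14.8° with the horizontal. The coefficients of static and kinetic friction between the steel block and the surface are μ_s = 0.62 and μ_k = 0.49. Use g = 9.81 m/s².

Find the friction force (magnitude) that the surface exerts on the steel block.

f ≈ 65.2 N (up the incline)

Normal force: N = m g cos θ = 26 × 9.81 × cos 14.8° = 246.6 N.
For equilibrium along the incline, friction must balance the weight component: f = m g sin θ = 65.15 N up the slope.
Static friction can supply at most μ_s N = 152.9 N.
Since |65.15| ≤ 152.9 N, static friction is sufficient; f equals the required value, not μ_s N.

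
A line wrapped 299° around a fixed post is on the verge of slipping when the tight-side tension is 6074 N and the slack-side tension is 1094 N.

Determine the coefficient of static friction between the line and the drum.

μ ≈ 0.328

T₂/T₁ = e^{μβ} → μ = ln(T₂/T₁)/β.
β = 299° = 5.219 rad.
μ = ln(6074/1094)/5.219 = ln(5.552)/5.219 = 0.328.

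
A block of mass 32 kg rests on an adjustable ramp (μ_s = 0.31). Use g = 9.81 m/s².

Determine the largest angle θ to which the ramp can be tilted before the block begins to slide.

θ_max ≈ 17.2°

At the slip threshold, m g sin θ = μ_s · m g cos θ, so tan θ = μ_s.
θ_max = arctan(0.31) = 17.2°.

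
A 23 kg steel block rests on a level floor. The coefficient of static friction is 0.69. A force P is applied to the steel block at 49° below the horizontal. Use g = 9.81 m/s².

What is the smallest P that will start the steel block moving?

P ≈ 1150 N

N = m g + P sin α (the push presses the steel block into the level floor).
At impending slip, P cos α = μ_s N = μ_s (m g + P sin α).
Solving: P (cos α − μ_s sin α) = μ_s m g → P = 0.69×226/(cos 49° − 0.69 sin 49°) = 156/0.1353 = 1150 N.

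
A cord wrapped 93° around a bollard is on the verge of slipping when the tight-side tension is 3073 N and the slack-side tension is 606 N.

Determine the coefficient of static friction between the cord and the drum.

T₂/T₁ = e^{μβ} → μ = ln(T₂/T₁)/β.
β = 93° = 1.623 rad.
μ = ln(3073/606)/1.623 = ln(5.071)/1.623 = 1.

μ ≈ 1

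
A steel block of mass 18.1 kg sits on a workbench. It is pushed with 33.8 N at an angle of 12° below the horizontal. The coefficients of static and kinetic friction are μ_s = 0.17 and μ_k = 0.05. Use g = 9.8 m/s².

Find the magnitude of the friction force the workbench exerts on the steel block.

The vertical component of P adds to the normal force: N = m g + P sin α = 177.4 + 7.027 = 184.4 N.
For equilibrium, f = P cos α = 33.8×cos 12° = 33.06 N.
The static-friction limit is μ_s N = 31.35 N.
33.06 > 31.35 N → the steel block slides; f = μ_k N = 0.05×184.4 = 9.22 N.

f ≈ 9.22 N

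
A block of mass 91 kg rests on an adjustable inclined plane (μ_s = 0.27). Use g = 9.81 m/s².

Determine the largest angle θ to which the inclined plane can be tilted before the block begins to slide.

θ_max ≈ 15.1°

At the slip threshold, m g sin θ = μ_s · m g cos θ, so tan θ = μ_s.
θ_max = arctan(0.27) = 15.1°.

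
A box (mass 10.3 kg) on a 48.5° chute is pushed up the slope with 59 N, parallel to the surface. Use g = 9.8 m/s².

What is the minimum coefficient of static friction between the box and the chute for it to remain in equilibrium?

μ_s,min ≈ 0.248

N = m g cos θ = 66.88 N.
Friction must make up the shortfall along the incline: f = m g sin θ − P = 75.6 − 59 = 16.6 N.
At the threshold f = μ_s N, so μ_s,min = 16.6/66.88 = 0.248.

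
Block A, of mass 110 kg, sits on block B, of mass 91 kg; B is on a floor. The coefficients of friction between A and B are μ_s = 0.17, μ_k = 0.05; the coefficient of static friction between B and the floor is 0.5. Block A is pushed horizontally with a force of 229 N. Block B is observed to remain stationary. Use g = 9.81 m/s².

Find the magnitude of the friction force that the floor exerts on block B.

Normal force at the A–B interface: N₁ = m_A g = 1079 N.
So the A–B interface can sustain at most μ_s N₁ = 183.4 N of static friction.
P = 229 N exceeds that limit, so A slips over B and the interface friction becomes kinetic: f₁ = μ_k N₁ = 0.05×1079 = 54 N.
B experiences an equal 54 N forward from A (third law). B is in equilibrium, so the floor supplies f₂ = 54 N of static friction (limit μ_s(m_A+m_B)g = 985.9 N, not exceeded).

f ≈ 54 N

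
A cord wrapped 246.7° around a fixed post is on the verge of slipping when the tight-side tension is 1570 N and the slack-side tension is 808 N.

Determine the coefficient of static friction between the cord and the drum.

T₂/T₁ = e^{μβ} → μ = ln(T₂/T₁)/β.
β = 246.7° = 4.306 rad.
μ = ln(1570/808)/4.306 = ln(1.943)/4.306 = 0.154.

μ ≈ 0.154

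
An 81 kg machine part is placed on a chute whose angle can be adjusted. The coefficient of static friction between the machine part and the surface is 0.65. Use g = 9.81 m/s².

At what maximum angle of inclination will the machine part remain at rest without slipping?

θ_max ≈ 33°

At the slip threshold, m g sin θ = μ_s · m g cos θ, so tan θ = μ_s.
θ_max = arctan(0.65) = 33°.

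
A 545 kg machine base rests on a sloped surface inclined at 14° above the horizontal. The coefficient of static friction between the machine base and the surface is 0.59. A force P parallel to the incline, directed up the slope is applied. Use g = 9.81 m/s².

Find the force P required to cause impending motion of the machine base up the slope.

At impending motion up the slope, friction acts down-slope at its limit: f = μ_s N.
P is parallel to the surface, so N = m g cos θ = 5190 N.
Along the incline: P = m g sin θ + μ_s N = 1290 + 0.59×5190 = 4350 N.

P ≈ 4350 N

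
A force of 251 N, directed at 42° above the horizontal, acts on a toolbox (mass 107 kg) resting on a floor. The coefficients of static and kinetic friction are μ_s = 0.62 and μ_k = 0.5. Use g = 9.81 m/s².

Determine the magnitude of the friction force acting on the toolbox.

f ≈ 187 N

Vertical equilibrium gives N = m g − P sin α = 881.7 N.
Horizontally, friction must balance P cos α = 186.5 N.
μ_s N = 0.62 × 881.7 = 546.7 N.
186.5 ≤ 546.7 N → static; friction equals the required 187 N.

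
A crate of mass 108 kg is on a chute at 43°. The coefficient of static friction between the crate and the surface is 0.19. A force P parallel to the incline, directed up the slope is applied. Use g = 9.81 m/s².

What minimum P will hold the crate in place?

P_min ≈ 575 N

The crate tends to slide down (tan θ > μ_s), so at the point of impending slip friction acts up-slope at its limit: f = μ_s N.
P is parallel to the surface, so N = m g cos θ = 775 N.
Along the incline: P + μ_s N = m g sin θ, so P = 723 − 0.19×775 = 575 N.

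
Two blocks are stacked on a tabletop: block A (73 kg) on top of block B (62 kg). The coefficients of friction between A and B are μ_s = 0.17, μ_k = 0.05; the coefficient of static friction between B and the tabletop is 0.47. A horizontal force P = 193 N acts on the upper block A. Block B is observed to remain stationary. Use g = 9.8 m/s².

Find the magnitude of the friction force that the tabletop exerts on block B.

Between the blocks, N₁ = m_A g = 715.4 N.
Maximum static friction on A from B: μ_s N₁ = 0.17×715.4 = 121.6 N.
P = 193 N exceeds that limit, so A slips over B and the interface friction becomes kinetic: f₁ = μ_k N₁ = 0.05×715.4 = 35.8 N.
By Newton's third law B feels 35.8 N forward from A. With B stationary, the floor's static friction on B balances it: f₂ = 35.8 N (well within μ_s(m_A+m_B)g = 621.8 N).

f ≈ 35.8 N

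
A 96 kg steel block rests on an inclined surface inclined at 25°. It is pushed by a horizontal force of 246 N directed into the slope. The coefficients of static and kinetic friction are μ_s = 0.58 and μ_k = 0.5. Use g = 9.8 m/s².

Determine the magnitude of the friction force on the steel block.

f ≈ 175 N (up the incline)

Resolve perpendicular to the incline: N = m g cos θ + P sin θ = 96×9.8×cos 25° + 246×sin 25° = 956.6 N.
Parallel to the incline: P cos θ − m g sin θ = 223 − 397.6 = -174.6 N; the friction needed to balance this is 174.6 N acting up the slope.
Maximum static friction: μ_s N = 0.58 × 956.6 = 554.8 N.
Since 174.6 N is within the 554.8 N limit, the steel block stays put and friction is exactly 175 N.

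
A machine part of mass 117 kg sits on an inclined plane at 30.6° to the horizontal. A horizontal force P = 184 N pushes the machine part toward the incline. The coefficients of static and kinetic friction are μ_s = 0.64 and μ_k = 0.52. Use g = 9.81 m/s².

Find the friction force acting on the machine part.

Resolve perpendicular to the incline: N = m g cos θ + P sin θ = 117×9.81×cos 30.6° + 184×sin 30.6° = 1082 N.
Parallel to the incline: P cos θ − m g sin θ = 158.4 − 584.3 = -425.9 N; the friction needed to balance this is 425.9 N acting up the slope.
Maximum static friction: μ_s N = 0.64 × 1082 = 692.2 N.
|f_req| = 425.9 ≤ 692.2 N → the machine part is in equilibrium; friction equals the required value.

f ≈ 426 N (up the incline)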